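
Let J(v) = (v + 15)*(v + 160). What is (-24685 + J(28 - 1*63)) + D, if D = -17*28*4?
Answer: -29089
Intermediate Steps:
D = -1904 (D = -476*4 = -1904)
J(v) = (15 + v)*(160 + v)
(-24685 + J(28 - 1*63)) + D = (-24685 + (2400 + (28 - 1*63)**2 + 175*(28 - 1*63))) - 1904 = (-24685 + (2400 + (28 - 63)**2 + 175*(28 - 63))) - 1904 = (-24685 + (2400 + (-35)**2 + 175*(-35))) - 1904 = (-24685 + (2400 + 1225 - 6125)) - 1904 = (-24685 - 2500) - 1904 = -27185 - 1904 = -29089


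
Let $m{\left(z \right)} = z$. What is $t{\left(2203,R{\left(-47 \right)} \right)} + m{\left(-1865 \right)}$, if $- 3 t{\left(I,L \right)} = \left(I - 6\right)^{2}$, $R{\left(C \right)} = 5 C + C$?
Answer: $- \frac{4832404}{3} \approx -1.6108 \cdot 10^{6}$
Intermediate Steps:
$R{\left(C \right)} = 6 C$
$t{\left(I,L \right)} = - \frac{\left(-6 + I\right)^{2}}{3}$ ($t{\left(I,L \right)} = - \frac{\left(I - 6\right)^{2}}{3} = - \frac{\left(-6 + I\right)^{2}}{3}$)
$t{\left(2203,R{\left(-47 \right)} \right)} + m{\left(-1865 \right)} = - \frac{\left(-6 + 2203\right)^{2}}{3} - 1865 = - \frac{2197^{2}}{3} - 1865 = \left(- \frac{1}{3}\right) 4826809 - 1865 = - \frac{4826809}{3} - 1865 = - \frac{4832404}{3}$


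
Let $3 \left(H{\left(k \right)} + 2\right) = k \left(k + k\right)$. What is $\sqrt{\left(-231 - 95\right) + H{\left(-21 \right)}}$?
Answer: $i \sqrt{34} \approx 5.8309 i$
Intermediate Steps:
$H{\left(k \right)} = -2 + \frac{2 k^{2}}{3}$ ($H{\left(k \right)} = -2 + \frac{k \left(k + k\right)}{3} = -2 + \frac{k 2 k}{3} = -2 + \frac{2 k^{2}}{3}$)
$\sqrt{\left(-231 - 95\right) + H{\left(-21 \right)}} = \sqrt{\left(-231 - 95\right) - \left(2 - \frac{2 \left(-21\right)^{2}}{3}\right)} = \sqrt{\left(-231 - 95\right) + \left(-2 + \frac{2}{3} \cdot 441\right)} = \sqrt{-326 + \left(-2 + 294\right)} = \sqrt{-326 + 292} = \sqrt{-34} = i \sqrt{34}$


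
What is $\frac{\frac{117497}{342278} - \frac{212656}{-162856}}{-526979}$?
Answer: $- \frac{11490320225}{3671859637823834} \approx -3.1293 \cdot 10^{-6}$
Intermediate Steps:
$\frac{\frac{117497}{342278} - \frac{212656}{-162856}}{-526979} = \left(117497 \cdot \frac{1}{342278} - - \frac{26582}{20357}\right) \left(- \frac{1}{526979}\right) = \left(\frac{117497}{342278} + \frac{26582}{20357}\right) \left(- \frac{1}{526979}\right) = \frac{11490320225}{6967753246} \left(- \frac{1}{526979}\right) = - \frac{11490320225}{3671859637823834}$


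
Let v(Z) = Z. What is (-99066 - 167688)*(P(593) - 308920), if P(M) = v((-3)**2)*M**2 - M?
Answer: -761670165312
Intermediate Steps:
P(M) = -M + 9*M**2 (P(M) = (-3)**2*M**2 - M = 9*M**2 - M = -M + 9*M**2)
(-99066 - 167688)*(P(593) - 308920) = (-99066 - 167688)*(593*(-1 + 9*593) - 308920) = -266754*(593*(-1 + 5337) - 308920) = -266754*(593*5336 - 308920) = -266754*(3164248 - 308920) = -266754*2855328 = -761670165312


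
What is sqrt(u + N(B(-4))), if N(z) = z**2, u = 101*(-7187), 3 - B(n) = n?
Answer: I*sqrt(725838) ≈ 851.96*I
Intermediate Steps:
B(n) = 3 - n
u = -725887
sqrt(u + N(B(-4))) = sqrt(-725887 + (3 - 1*(-4))**2) = sqrt(-725887 + (3 + 4)**2) = sqrt(-725887 + 7**2) = sqrt(-725887 + 49) = sqrt(-725838) = I*sqrt(725838)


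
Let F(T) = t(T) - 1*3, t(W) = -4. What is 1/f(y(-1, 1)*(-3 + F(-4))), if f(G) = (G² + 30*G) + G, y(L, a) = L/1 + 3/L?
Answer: 1/2840 ≈ 0.00035211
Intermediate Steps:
y(L, a) = L + 3/L (y(L, a) = L*1 + 3/L = L + 3/L)
F(T) = -7 (F(T) = -4 - 1*3 = -4 - 3 = -7)
f(G) = G² + 31*G
1/f(y(-1, 1)*(-3 + F(-4))) = 1/(((-1 + 3/(-1))*(-3 - 7))*(31 + (-1 + 3/(-1))*(-3 - 7))) = 1/(((-1 + 3*(-1))*(-10))*(31 + (-1 + 3*(-1))*(-10))) = 1/(((-1 - 3)*(-10))*(31 + (-1 - 3)*(-10))) = 1/((-4*(-10))*(31 - 4*(-10))) = 1/(40*(31 + 40)) = 1/(40*71) = 1/2840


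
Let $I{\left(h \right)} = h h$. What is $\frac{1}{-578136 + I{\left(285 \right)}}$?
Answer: $- \frac{1}{496911} \approx -2.0124 \cdot 10^{-6}$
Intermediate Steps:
$I{\left(h \right)} = h^{2}$
$\frac{1}{-578136 + I{\left(285 \right)}} = \frac{1}{-578136 + 285^{2}} = \frac{1}{-578136 + 81225} = \frac{1}{-496911} = - \frac{1}{496911}$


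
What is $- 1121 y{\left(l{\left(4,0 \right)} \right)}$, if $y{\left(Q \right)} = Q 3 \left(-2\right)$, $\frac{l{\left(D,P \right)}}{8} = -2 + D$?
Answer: $107616$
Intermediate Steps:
$l{\left(D,P \right)} = -16 + 8 D$ ($l{\left(D,P \right)} = 8 \left(-2 + D\right) = -16 + 8 D$)
$y{\left(Q \right)} = - 6 Q$ ($y{\left(Q \right)} = 3 Q \left(-2\right) = - 6 Q$)
$- 1121 y{\left(l{\left(4,0 \right)} \right)} = - 1121 \left(- 6 \left(-16 + 8 \cdot 4\right)\right) = - 1121 \left(- 6 \left(-16 + 32\right)\right) = - 1121 \left(\left(-6\right) 16\right) = \left(-1121\right) \left(-96\right) = 107616$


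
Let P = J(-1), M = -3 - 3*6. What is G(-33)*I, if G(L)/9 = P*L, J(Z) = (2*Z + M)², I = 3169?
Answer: -497891097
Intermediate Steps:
M = -21 (M = -3 - 18 = -21)
J(Z) = (-21 + 2*Z)² (J(Z) = (2*Z - 21)² = (-21 + 2*Z)²)
P = 529 (P = (-21 + 2*(-1))² = (-21 - 2)² = (-23)² = 529)
G(L) = 4761*L (G(L) = 9*(529*L) = 4761*L)
G(-33)*I = (4761*(-33))*3169 = -157113*3169 = -497891097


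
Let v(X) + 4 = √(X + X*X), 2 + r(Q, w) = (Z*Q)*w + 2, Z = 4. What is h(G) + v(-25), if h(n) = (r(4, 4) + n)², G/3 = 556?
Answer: 2999820 + 10*√6 ≈ 2.9998e+6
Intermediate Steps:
r(Q, w) = 4*Q*w (r(Q, w) = -2 + ((4*Q)*w + 2) = -2 + (4*Q*w + 2) = -2 + (2 + 4*Q*w) = 4*Q*w)
G = 1668 (G = 3*556 = 1668)
h(n) = (64 + n)² (h(n) = (4*4*4 + n)² = (64 + n)²)
v(X) = -4 + √(X + X²) (v(X) = -4 + √(X + X*X) = -4 + √(X + X²))
h(G) + v(-25) = (64 + 1668)² + (-4 + √(-25*(1 - 25))) = 1732² + (-4 + √(-25*(-24))) = 2999824 + (-4 + √600) = 2999824 + (-4 + 10*√6) = 2999820 + 10*√6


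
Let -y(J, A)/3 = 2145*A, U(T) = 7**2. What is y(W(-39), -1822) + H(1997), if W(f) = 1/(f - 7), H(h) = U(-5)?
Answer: 11724619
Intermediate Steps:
U(T) = 49
H(h) = 49
W(f) = 1/(-7 + f)
y(J, A) = -6435*A
y(W(-39), -1822) + H(1997) = -6435*(-1822) + 49 = 11724570 + 49 = 11724619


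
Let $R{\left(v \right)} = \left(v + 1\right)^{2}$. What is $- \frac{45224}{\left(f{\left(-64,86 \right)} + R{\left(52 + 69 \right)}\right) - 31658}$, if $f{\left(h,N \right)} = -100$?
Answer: $\frac{22612}{8437} \approx 2.6801$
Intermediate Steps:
$R{\left(v \right)} = \left(1 + v\right)^{2}$
$- \frac{45224}{\left(f{\left(-64,86 \right)} + R{\left(52 + 69 \right)}\right) - 31658} = - \frac{45224}{\left(-100 + \left(1 + \left(52 + 69\right)\right)^{2}\right) - 31658} = - \frac{45224}{\left(-100 + \left(1 + 121\right)^{2}\right) - 31658} = - \frac{45224}{\left(-100 + 122^{2}\right) - 31658} = - \frac{45224}{\left(-100 + 14884\right) - 31658} = - \frac{45224}{14784 - 31658} = - \frac{45224}{-16874} = \left(-45224\right) \left(- \frac{1}{16874}\right) = \frac{22612}{8437}$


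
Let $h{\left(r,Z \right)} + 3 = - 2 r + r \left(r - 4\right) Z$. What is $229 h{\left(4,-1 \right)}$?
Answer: $-2519$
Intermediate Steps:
$h{\left(r,Z \right)} = -3 - 2 r + Z r \left(-4 + r\right)$ ($h{\left(r,Z \right)} = -3 + \left(- 2 r + r \left(r - 4\right) Z\right) = -3 + \left(- 2 r + r \left(-4 + r\right) Z\right) = -3 + \left(- 2 r + Z r \left(-4 + r\right)\right) = -3 - 2 r + Z r \left(-4 + r\right)$)
$229 h{\left(4,-1 \right)} = 229 \left(-3 - 8 - 4^{2} - \left(-4\right) 4\right) = 229 \left(-3 - 8 - 16 + 16\right) = 229 \left(-11\right) = -2519$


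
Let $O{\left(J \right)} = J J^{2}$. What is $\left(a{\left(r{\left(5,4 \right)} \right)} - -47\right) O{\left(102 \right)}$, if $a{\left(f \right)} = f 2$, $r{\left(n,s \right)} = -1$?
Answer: $47754360$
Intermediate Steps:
$O{\left(J \right)} = J^{3}$
$a{\left(f \right)} = 2 f$
$\left(a{\left(r{\left(5,4 \right)} \right)} - -47\right) O{\left(102 \right)} = \left(2 \left(-1\right) - -47\right) 102^{3} = \left(-2 + 47\right) 1061208 = 45 \cdot 1061208 = 47754360$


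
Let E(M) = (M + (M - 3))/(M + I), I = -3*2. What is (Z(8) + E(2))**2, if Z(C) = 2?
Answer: 49/16 ≈ 3.0625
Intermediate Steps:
I = -6
E(M) = (-3 + 2*M)/(-6 + M) (E(M) = (M + (M - 3))/(M - 6) = (M + (-3 + M))/(-6 + M) = (-3 + 2*M)/(-6 + M))
(Z(8) + E(2))**2 = (2 + (-3 + 2*2)/(-6 + 2))**2 = (2 + (-3 + 4)/(-4))**2 = (2 - 1/4*1)**2 = (2 - 1/4)**2 = (7/4)**2 = 49/16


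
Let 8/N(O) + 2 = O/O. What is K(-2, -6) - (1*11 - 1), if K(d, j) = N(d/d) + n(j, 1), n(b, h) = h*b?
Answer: -24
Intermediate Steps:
N(O) = -8 (N(O) = 8/(-2 + O/O) = 8/(-2 + 1) = 8/(-1) = 8*(-1) = -8)
n(b, h) = b*h
K(d, j) = -8 + j (K(d, j) = -8 + j*1 = -8 + j)
K(-2, -6) - (1*11 - 1) = (-8 - 6) - (1*11 - 1) = -14 - (11 - 1) = -14 - 1*10 = -14 - 10 = -24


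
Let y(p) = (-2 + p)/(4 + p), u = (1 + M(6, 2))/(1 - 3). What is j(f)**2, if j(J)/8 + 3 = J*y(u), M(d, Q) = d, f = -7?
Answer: 350464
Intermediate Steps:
u = -7/2 (u = (1 + 6)/(1 - 3) = 7/(-2) = 7*(-1/2) = -7/2 ≈ -3.5000)
y(p) = (-2 + p)/(4 + p)
j(J) = -24 - 88*J (j(J) = -24 + 8*(J*((-2 - 7/2)/(4 - 7/2))) = -24 + 8*(J*(-11/2/(1/2))) = -24 + 8*(J*(2*(-11/2))) = -24 + 8*(J*(-11)) = -24 + 8*(-11*J) = -24 - 88*J)
j(f)**2 = (-24 - 88*(-7))**2 = (-24 + 616)**2 = 592**2 = 350464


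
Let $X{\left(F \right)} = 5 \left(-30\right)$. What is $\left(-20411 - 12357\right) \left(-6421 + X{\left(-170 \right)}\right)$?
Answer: $215318528$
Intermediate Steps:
$X{\left(F \right)} = -150$
$\left(-20411 - 12357\right) \left(-6421 + X{\left(-170 \right)}\right) = \left(-20411 - 12357\right) \left(-6421 - 150\right) = \left(-32768\right) \left(-6571\right) = 215318528$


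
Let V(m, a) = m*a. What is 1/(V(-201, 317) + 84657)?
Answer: 1/20940 ≈ 4.7755e-5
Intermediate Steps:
V(m, a) = a*m
1/(V(-201, 317) + 84657) = 1/(317*(-201) + 84657) = 1/(-63717 + 84657) = 1/20940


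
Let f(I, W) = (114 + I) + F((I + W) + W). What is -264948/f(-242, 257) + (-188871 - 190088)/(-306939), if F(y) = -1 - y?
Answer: 81474836731/123082539 ≈ 661.95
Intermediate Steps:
f(I, W) = 113 - 2*W (f(I, W) = (114 + I) + (-1 - ((I + W) + W)) = (114 + I) + (-1 - (I + 2*W)) = (114 + I) + (-1 + (-I - 2*W)) = (114 + I) + (-1 - I - 2*W) = 113 - 2*W)
-264948/f(-242, 257) + (-188871 - 190088)/(-306939) = -264948/(113 - 2*257) + (-188871 - 190088)/(-306939) = -264948/(113 - 514) - 378959*(-1/306939) = -264948/(-401) + 378959/306939 = -264948*(-1/401) + 378959/306939 = 264948/401 + 378959/306939 = 81474836731/123082539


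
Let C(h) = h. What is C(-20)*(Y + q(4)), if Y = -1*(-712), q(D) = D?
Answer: -14320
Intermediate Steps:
Y = 712
C(-20)*(Y + q(4)) = -20*(712 + 4) = -20*716 = -14320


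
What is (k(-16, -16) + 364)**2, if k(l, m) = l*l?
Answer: 384400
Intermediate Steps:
k(l, m) = l**2
(k(-16, -16) + 364)**2 = ((-16)**2 + 364)**2 = (256 + 364)**2 = 620**2 = 384400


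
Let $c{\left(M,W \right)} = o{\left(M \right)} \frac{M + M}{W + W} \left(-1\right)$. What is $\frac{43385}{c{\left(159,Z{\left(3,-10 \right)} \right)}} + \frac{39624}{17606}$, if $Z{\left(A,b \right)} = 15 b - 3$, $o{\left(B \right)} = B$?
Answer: $\frac{6548260543}{24727627} \approx 264.82$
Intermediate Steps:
$Z{\left(A,b \right)} = -3 + 15 b$
$c{\left(M,W \right)} = - \frac{M^{2}}{W}$ ($c{\left(M,W \right)} = M \frac{M + M}{W + W} \left(-1\right) = M \frac{2 M}{2 W} \left(-1\right) = M 2 M \frac{1}{2 W} \left(-1\right) = M \frac{M}{W} \left(-1\right) = \frac{M^{2}}{W} \left(-1\right) = - \frac{M^{2}}{W}$)
$\frac{43385}{c{\left(159,Z{\left(3,-10 \right)} \right)}} + \frac{39624}{17606} = \frac{43385}{\left(-1\right) 159^{2} \frac{1}{-3 + 15 \left(-10\right)}} + \frac{39624}{17606} = \frac{43385}{\left(-1\right) 25281 \frac{1}{-3 - 150}} + 39624 \cdot \frac{1}{17606} = \frac{43385}{\left(-1\right) 25281 \frac{1}{-153}} + \frac{19812}{8803} = \frac{43385}{\left(-1\right) 25281 \left(- \frac{1}{153}\right)} + \frac{19812}{8803} = \frac{43385}{\frac{2809}{17}} + \frac{19812}{8803} = 43385 \cdot \frac{17}{2809} + \frac{19812}{8803} = \frac{737545}{2809} + \frac{19812}{8803} = \frac{6548260543}{24727627}$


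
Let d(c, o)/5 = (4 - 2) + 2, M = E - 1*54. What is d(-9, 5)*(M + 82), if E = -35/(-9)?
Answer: 5740/9 ≈ 637.78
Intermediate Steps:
E = 35/9 (E = -35*(-⅑) = 35/9 ≈ 3.8889)
M = -451/9 (M = 35/9 - 1*54 = 35/9 - 54 = -451/9 ≈ -50.111)
d(c, o) = 20 (d(c, o) = 5*((4 - 2) + 2) = 5*(2 + 2) = 5*4 = 20)
d(-9, 5)*(M + 82) = 20*(-451/9 + 82) = 20*(287/9) = 5740/9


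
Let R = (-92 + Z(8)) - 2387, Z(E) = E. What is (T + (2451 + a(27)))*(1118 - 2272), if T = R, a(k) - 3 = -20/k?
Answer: 552766/27 ≈ 20473.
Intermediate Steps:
a(k) = 3 - 20/k
R = -2471 (R = (-92 + 8) - 2387 = -84 - 2387 = -2471)
T = -2471
(T + (2451 + a(27)))*(1118 - 2272) = (-2471 + (2451 + (3 - 20/27)))*(1118 - 2272) = (-2471 + (2451 + (3 - 20*1/27)))*(-1154) = (-2471 + (2451 + (3 - 20/27)))*(-1154) = (-2471 + (2451 + 61/27))*(-1154) = (-2471 + 66238/27)*(-1154) = -479/27*(-1154) = 552766/27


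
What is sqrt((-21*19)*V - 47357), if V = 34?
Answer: I*sqrt(60923) ≈ 246.83*I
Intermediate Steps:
sqrt((-21*19)*V - 47357) = sqrt(-21*19*34 - 47357) = sqrt(-399*34 - 47357) = sqrt(-13566 - 47357) = sqrt(-60923) = I*sqrt(60923)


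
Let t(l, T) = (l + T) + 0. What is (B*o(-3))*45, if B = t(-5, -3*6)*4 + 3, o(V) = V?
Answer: 12015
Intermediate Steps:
t(l, T) = T + l (t(l, T) = (T + l) + 0 = T + l)
B = -89 (B = (-3*6 - 5)*4 + 3 = (-18 - 5)*4 + 3 = -23*4 + 3 = -92 + 3 = -89)
(B*o(-3))*45 = -89*(-3)*45 = 267*45 = 12015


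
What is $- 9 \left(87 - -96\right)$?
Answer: $-1647$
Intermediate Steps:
$- 9 \left(87 - -96\right) = - 9 \left(87 + 96\right) = \left(-9\right) 183 = -1647$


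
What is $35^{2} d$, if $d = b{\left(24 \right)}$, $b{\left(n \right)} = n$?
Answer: $29400$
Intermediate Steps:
$d = 24$
$35^{2} d = 35^{2} \cdot 24 = 1225 \cdot 24 = 29400$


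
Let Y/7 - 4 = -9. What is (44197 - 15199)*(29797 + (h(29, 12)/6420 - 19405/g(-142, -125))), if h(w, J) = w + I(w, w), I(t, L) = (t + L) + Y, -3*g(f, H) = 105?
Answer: 3296090447406/3745 ≈ 8.8013e+8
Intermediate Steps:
Y = -35 (Y = 28 + 7*(-9) = 28 - 63 = -35)
g(f, H) = -35 (g(f, H) = -⅓*105 = -35)
I(t, L) = -35 + L + t (I(t, L) = (t + L) - 35 = (L + t) - 35 = -35 + L + t)
h(w, J) = -35 + 3*w (h(w, J) = w + (-35 + w + w) = w + (-35 + 2*w) = -35 + 3*w)
(44197 - 15199)*(29797 + (h(29, 12)/6420 - 19405/g(-142, -125))) = (44197 - 15199)*(29797 + ((-35 + 3*29)/6420 - 19405/(-35))) = 28998*(29797 + ((-35 + 87)*(1/6420) - 19405*(-1/35))) = 28998*(29797 + (52*(1/6420) + 3881/7)) = 28998*(29797 + (13/1605 + 3881/7)) = 28998*(29797 + 6229096/11235) = 28998*(340998391/11235) = 3296090447406/3745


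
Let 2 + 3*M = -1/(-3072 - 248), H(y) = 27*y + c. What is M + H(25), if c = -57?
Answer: 2049547/3320 ≈ 617.33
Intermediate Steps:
H(y) = -57 + 27*y (H(y) = 27*y - 57 = -57 + 27*y)
M = -2213/3320 (M = -2/3 + (-1/(-3072 - 248))/3 = -2/3 + (-1/(-3320))/3 = -2/3 + (-1*(-1/3320))/3 = -2/3 + (1/3)*(1/3320) = -2/3 + 1/9960 = -2213/3320 ≈ -0.66657)
M + H(25) = -2213/3320 + (-57 + 27*25) = -2213/3320 + (-57 + 675) = -2213/3320 + 618 = 2049547/3320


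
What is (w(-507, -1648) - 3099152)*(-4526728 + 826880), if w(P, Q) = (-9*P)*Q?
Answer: 39288597115648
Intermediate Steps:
w(P, Q) = -9*P*Q
(w(-507, -1648) - 3099152)*(-4526728 + 826880) = (-9*(-507)*(-1648) - 3099152)*(-4526728 + 826880) = (-7519824 - 3099152)*(-3699848) = -10618976*(-3699848) = 39288597115648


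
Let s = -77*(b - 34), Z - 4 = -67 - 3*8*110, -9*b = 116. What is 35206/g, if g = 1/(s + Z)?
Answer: 287527402/9 ≈ 3.1947e+7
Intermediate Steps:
b = -116/9 (b = -⅑*116 = -116/9 ≈ -12.889)
Z = -2703 (Z = 4 + (-67 - 3*8*110) = 4 + (-67 - 24*110) = 4 + (-67 - 2640) = 4 - 2707 = -2703)
s = 32494/9 (s = -77*(-116/9 - 34) = -77*(-422/9) = 32494/9 ≈ 3610.4)
g = 9/8167 (g = 1/(32494/9 - 2703) = 1/(8167/9) = 9/8167 ≈ 0.0011020)
35206/g = 35206/(9/8167) = 35206*(8167/9) = 287527402/9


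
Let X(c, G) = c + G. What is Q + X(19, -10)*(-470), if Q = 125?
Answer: -4105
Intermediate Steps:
X(c, G) = G + c
Q + X(19, -10)*(-470) = 125 + (-10 + 19)*(-470) = 125 + 9*(-470) = 125 - 4230 = -4105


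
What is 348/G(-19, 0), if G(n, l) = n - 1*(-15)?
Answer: -87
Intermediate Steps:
G(n, l) = 15 + n (G(n, l) = n + 15 = 15 + n)
348/G(-19, 0) = 348/(15 - 19) = 348/(-4) = 348*(-¼) = -87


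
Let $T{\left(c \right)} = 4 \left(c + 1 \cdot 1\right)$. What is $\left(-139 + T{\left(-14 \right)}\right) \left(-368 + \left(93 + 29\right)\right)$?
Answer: $46986$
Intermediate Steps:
$T{\left(c \right)} = 4 + 4 c$ ($T{\left(c \right)} = 4 \left(c + 1\right) = 4 \left(1 + c\right) = 4 + 4 c$)
$\left(-139 + T{\left(-14 \right)}\right) \left(-368 + \left(93 + 29\right)\right) = \left(-139 + \left(4 + 4 \left(-14\right)\right)\right) \left(-368 + \left(93 + 29\right)\right) = \left(-139 + \left(4 - 56\right)\right) \left(-368 + 122\right) = \left(-139 - 52\right) \left(-246\right) = \left(-191\right) \left(-246\right) = 46986$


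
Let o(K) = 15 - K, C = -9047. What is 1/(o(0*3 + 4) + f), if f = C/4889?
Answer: 4889/44732 ≈ 0.10930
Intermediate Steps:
f = -9047/4889 ≈ -1.8505
1/(o(0*3 + 4) + f) = 1/((15 - (0*3 + 4)) - 9047/4889) = 1/((15 - (0 + 4)) - 9047/4889) = 1/((15 - 1*4) - 9047/4889) = 1/((15 - 4) - 9047/4889) = 1/(11 - 9047/4889) = 1/(44732/4889) = 4889/44732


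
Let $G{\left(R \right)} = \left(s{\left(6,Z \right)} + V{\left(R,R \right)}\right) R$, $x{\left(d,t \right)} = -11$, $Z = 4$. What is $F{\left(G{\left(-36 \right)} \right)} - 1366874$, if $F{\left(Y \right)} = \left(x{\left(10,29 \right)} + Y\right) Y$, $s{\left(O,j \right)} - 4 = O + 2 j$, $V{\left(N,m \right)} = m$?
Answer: $-954098$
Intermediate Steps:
$s{\left(O,j \right)} = 4 + O + 2 j$ ($s{\left(O,j \right)} = 4 + \left(O + 2 j\right) = 4 + O + 2 j$)
$G{\left(R \right)} = R \left(18 + R\right)$ ($G{\left(R \right)} = \left(\left(4 + 6 + 2 \cdot 4\right) + R\right) R = \left(\left(4 + 6 + 8\right) + R\right) R = \left(18 + R\right) R = R \left(18 + R\right)$)
$F{\left(Y \right)} = Y \left(-11 + Y\right)$ ($F{\left(Y \right)} = \left(-11 + Y\right) Y = Y \left(-11 + Y\right)$)
$F{\left(G{\left(-36 \right)} \right)} - 1366874 = - 36 \left(18 - 36\right) \left(-11 - 36 \left(18 - 36\right)\right) - 1366874 = \left(-36\right) \left(-18\right) \left(-11 - -648\right) - 1366874 = 648 \left(-11 + 648\right) - 1366874 = 648 \cdot 637 - 1366874 = 412776 - 1366874 = -954098$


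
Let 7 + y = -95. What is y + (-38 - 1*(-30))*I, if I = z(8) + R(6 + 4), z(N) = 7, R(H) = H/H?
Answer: -166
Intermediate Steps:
R(H) = 1
y = -102 (y = -7 - 95 = -102)
I = 8 (I = 7 + 1 = 8)
y + (-38 - 1*(-30))*I = -102 + (-38 - 1*(-30))*8 = -102 + (-38 + 30)*8 = -102 - 8*8 = -102 - 64 = -166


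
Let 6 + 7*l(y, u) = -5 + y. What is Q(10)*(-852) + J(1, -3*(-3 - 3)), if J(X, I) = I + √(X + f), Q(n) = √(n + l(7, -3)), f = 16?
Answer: 18 + √17 - 852*√462/7 ≈ -2594.0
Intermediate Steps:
l(y, u) = -11/7 + y/7 (l(y, u) = -6/7 + (-5 + y)/7 = -6/7 + (-5/7 + y/7) = -11/7 + y/7)
Q(n) = √(-4/7 + n) (Q(n) = √(n + (-11/7 + (⅐)*7)) = √(n + (-11/7 + 1)) = √(n - 4/7) = √(-4/7 + n))
J(X, I) = I + √(16 + X) (J(X, I) = I + √(X + 16) = I + √(16 + X))
Q(10)*(-852) + J(1, -3*(-3 - 3)) = (√(-28 + 49*10)/7)*(-852) + (-3*(-3 - 3) + √(16 + 1)) = (√(-28 + 490)/7)*(-852) + (-3*(-6) + √17) = (√462/7)*(-852) + (18 + √17) = -852*√462/7 + (18 + √17) = 18 + √17 - 852*√462/7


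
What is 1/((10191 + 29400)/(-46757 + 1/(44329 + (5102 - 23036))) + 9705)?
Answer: 1234151014/11976390586425 ≈ 0.00010305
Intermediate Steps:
1/((10191 + 29400)/(-46757 + 1/(44329 + (5102 - 23036))) + 9705) = 1/(39591/(-46757 + 1/(44329 - 17934)) + 9705) = 1/(39591/(-46757 + 1/26395) + 9705) = 1/(39591/(-1234151014/26395) + 9705) = 1/(39591*(-26395/1234151014) + 9705) = 1/(-1045004445/1234151014 + 9705) = 1/(11976390586425/1234151014) = 1234151014/11976390586425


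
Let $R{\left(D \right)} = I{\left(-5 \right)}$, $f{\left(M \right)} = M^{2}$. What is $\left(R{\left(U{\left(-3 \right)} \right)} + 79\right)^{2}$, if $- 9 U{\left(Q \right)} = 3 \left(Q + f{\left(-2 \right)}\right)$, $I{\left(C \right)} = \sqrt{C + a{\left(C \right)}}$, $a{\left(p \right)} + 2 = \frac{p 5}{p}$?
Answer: $\left(79 + i \sqrt{2}\right)^{2} \approx 6239.0 + 223.45 i$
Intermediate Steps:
$a{\left(p \right)} = 3$ ($a{\left(p \right)} = -2 + \frac{p 5}{p} = -2 + \frac{5 p}{p} = -2 + 5 = 3$)
$I{\left(C \right)} = \sqrt{3 + C}$ ($I{\left(C \right)} = \sqrt{C + 3} = \sqrt{3 + C}$)
$U{\left(Q \right)} = - \frac{4}{3} - \frac{Q}{3}$ ($U{\left(Q \right)} = - \frac{3 \left(Q + \left(-2\right)^{2}\right)}{9} = - \frac{3 \left(Q + 4\right)}{9} = - \frac{3 \left(4 + Q\right)}{9} = - \frac{12 + 3 Q}{9} = - \frac{4}{3} - \frac{Q}{3}$)
$R{\left(D \right)} = i \sqrt{2}$ ($R{\left(D \right)} = \sqrt{3 - 5} = \sqrt{-2} = i \sqrt{2}$)
$\left(R{\left(U{\left(-3 \right)} \right)} + 79\right)^{2} = \left(i \sqrt{2} + 79\right)^{2} = \left(79 + i \sqrt{2}\right)^{2}$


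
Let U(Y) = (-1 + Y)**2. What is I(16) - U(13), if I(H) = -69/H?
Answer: -2373/16 ≈ -148.31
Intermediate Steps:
I(16) - U(13) = -69/16 - (-1 + 13)**2 = -69*1/16 - 1*12**2 = -69/16 - 1*144 = -69/16 - 144 = -2373/16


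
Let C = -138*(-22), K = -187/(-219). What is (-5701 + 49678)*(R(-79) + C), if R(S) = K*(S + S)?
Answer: 9313419742/73 ≈ 1.2758e+8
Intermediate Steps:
K = 187/219 (K = -187*(-1/219) = 187/219 ≈ 0.85388)
R(S) = 374*S/219 (R(S) = 187*(S + S)/219 = 187*(2*S)/219 = 374*S/219)
C = 3036
(-5701 + 49678)*(R(-79) + C) = (-5701 + 49678)*((374/219)*(-79) + 3036) = 43977*(-29546/219 + 3036) = 43977*(635338/219) = 9313419742/73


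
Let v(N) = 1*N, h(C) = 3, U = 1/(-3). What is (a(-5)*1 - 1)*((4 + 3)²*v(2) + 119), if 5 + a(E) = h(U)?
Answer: -651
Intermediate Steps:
U = -⅓ ≈ -0.33333
a(E) = -2 (a(E) = -5 + 3 = -2)
v(N) = N
(a(-5)*1 - 1)*((4 + 3)²*v(2) + 119) = (-2*1 - 1)*((4 + 3)²*2 + 119) = (-2 - 1)*(7²*2 + 119) = -3*(49*2 + 119) = -3*(98 + 119) = -3*217 = -651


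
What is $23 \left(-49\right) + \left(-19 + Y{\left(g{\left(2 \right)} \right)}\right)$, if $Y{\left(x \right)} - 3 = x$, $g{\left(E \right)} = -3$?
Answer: $-1146$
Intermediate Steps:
$Y{\left(x \right)} = 3 + x$
$23 \left(-49\right) + \left(-19 + Y{\left(g{\left(2 \right)} \right)}\right) = 23 \left(-49\right) + \left(-19 + \left(3 - 3\right)\right) = -1127 + \left(-19 + 0\right) = -1127 - 19 = -1146$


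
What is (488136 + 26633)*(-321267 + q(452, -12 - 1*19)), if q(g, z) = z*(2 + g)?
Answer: -172623151229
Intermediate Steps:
(488136 + 26633)*(-321267 + q(452, -12 - 1*19)) = (488136 + 26633)*(-321267 + (-12 - 1*19)*(2 + 452)) = 514769*(-321267 + (-12 - 19)*454) = 514769*(-321267 - 31*454) = 514769*(-321267 - 14074) = 514769*(-335341) = -172623151229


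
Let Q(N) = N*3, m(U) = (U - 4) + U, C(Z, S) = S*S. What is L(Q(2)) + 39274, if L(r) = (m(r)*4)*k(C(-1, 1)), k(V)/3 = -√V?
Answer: 39178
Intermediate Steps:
C(Z, S) = S²
m(U) = -4 + 2*U (m(U) = (-4 + U) + U = -4 + 2*U)
Q(N) = 3*N
k(V) = -3*√V (k(V) = 3*(-√V) = -3*√V)
L(r) = 48 - 24*r (L(r) = ((-4 + 2*r)*4)*(-3*√(1²)) = (-16 + 8*r)*(-3*√1) = (-16 + 8*r)*(-3*1) = (-16 + 8*r)*(-3) = 48 - 24*r)
L(Q(2)) + 39274 = (48 - 72*2) + 39274 = (48 - 24*6) + 39274 = (48 - 144) + 39274 = -96 + 39274 = 39178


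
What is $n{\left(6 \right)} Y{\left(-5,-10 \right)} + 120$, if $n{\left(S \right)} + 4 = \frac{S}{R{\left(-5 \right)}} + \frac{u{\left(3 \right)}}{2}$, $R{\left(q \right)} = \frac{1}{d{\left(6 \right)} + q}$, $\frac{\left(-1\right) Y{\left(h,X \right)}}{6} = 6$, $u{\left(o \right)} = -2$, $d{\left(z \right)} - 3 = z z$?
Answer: $-7044$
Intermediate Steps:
$d{\left(z \right)} = 3 + z^{2}$ ($d{\left(z \right)} = 3 + z z = 3 + z^{2}$)
$Y{\left(h,X \right)} = -36$ ($Y{\left(h,X \right)} = \left(-6\right) 6 = -36$)
$R{\left(q \right)} = \frac{1}{39 + q}$ ($R{\left(q \right)} = \frac{1}{\left(3 + 6^{2}\right) + q} = \frac{1}{\left(3 + 36\right) + q} = \frac{1}{39 + q}$)
$n{\left(S \right)} = -5 + 34 S$ ($n{\left(S \right)} = -4 + \left(\frac{S}{\frac{1}{39 - 5}} - \frac{2}{2}\right) = -4 + \left(\frac{S}{\frac{1}{34}} - 1\right) = -4 + \left(S \frac{1}{\frac{1}{34}} - 1\right) = -4 + \left(S 34 - 1\right) = -4 + \left(34 S - 1\right) = -4 + \left(-1 + 34 S\right) = -5 + 34 S$)
$n{\left(6 \right)} Y{\left(-5,-10 \right)} + 120 = \left(-5 + 34 \cdot 6\right) \left(-36\right) + 120 = \left(-5 + 204\right) \left(-36\right) + 120 = 199 \left(-36\right) + 120 = -7164 + 120 = -7044$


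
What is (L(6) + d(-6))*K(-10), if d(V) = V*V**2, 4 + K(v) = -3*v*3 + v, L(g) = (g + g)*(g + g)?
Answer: -5472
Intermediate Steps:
L(g) = 4*g**2 (L(g) = (2*g)*(2*g) = 4*g**2)
K(v) = -4 - 8*v (K(v) = -4 + (-3*v*3 + v) = -4 + (-9*v + v) = -4 - 8*v)
d(V) = V**3
(L(6) + d(-6))*K(-10) = (4*6**2 + (-6)**3)*(-4 - 8*(-10)) = (4*36 - 216)*(-4 + 80) = (144 - 216)*76 = -72*76 = -5472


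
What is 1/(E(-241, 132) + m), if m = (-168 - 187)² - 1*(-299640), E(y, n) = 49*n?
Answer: 1/432133 ≈ 2.3141e-6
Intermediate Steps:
m = 425665 (m = (-355)² + 299640 = 126025 + 299640 = 425665)
1/(E(-241, 132) + m) = 1/(49*132 + 425665) = 1/(6468 + 425665) = 1/432133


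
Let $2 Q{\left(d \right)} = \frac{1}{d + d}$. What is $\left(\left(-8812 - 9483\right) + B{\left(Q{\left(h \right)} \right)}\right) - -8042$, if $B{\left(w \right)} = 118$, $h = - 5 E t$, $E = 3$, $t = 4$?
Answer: $-10135$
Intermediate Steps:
$h = -60$ ($h = \left(-5\right) 3 \cdot 4 = \left(-15\right) 4 = -60$)
$Q{\left(d \right)} = \frac{1}{4 d}$ ($Q{\left(d \right)} = \frac{1}{2 \left(d + d\right)} = \frac{1}{2 \cdot 2 d} = \frac{\frac{1}{2} \frac{1}{d}}{2} = \frac{1}{4 d}$)
$\left(\left(-8812 - 9483\right) + B{\left(Q{\left(h \right)} \right)}\right) - -8042 = \left(\left(-8812 - 9483\right) + 118\right) - -8042 = \left(-18295 + 118\right) + 8042 = -18177 + 8042 = -10135$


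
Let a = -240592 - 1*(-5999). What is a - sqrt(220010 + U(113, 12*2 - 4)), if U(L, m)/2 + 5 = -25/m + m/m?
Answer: -234593 - sqrt(879998)/2 ≈ -2.3506e+5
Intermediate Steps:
a = -234593 (a = -240592 + 5999 = -234593)
U(L, m) = -8 - 50/m (U(L, m) = -10 + 2*(-25/m + m/m) = -10 + 2*(-25/m + 1) = -10 + 2*(1 - 25/m) = -10 + (2 - 50/m) = -8 - 50/m)
a - sqrt(220010 + U(113, 12*2 - 4)) = -234593 - sqrt(220010 + (-8 - 50/(12*2 - 4))) = -234593 - sqrt(220010 + (-8 - 50/(24 - 4))) = -234593 - sqrt(220010 + (-8 - 50/20)) = -234593 - sqrt(220010 + (-8 - 50*1/20)) = -234593 - sqrt(220010 + (-8 - 5/2)) = -234593 - sqrt(220010 - 21/2) = -234593 - sqrt(439999/2) = -234593 - sqrt(879998)/2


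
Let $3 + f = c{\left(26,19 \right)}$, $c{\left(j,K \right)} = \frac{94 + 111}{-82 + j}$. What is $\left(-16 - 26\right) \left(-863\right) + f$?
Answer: $\frac{2029403}{56} \approx 36239.0$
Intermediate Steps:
$c{\left(j,K \right)} = \frac{205}{-82 + j}$
$f = - \frac{373}{56}$ ($f = -3 + \frac{205}{-82 + 26} = -3 + \frac{205}{-56} = -3 + 205 \left(- \frac{1}{56}\right) = -3 - \frac{205}{56} = - \frac{373}{56} \approx -6.6607$)
$\left(-16 - 26\right) \left(-863\right) + f = \left(-16 - 26\right) \left(-863\right) - \frac{373}{56} = \left(-42\right) \left(-863\right) - \frac{373}{56} = 36246 - \frac{373}{56} = \frac{2029403}{56}$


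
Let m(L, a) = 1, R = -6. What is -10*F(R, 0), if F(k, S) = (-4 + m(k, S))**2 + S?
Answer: -90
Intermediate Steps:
F(k, S) = 9 + S (F(k, S) = (-4 + 1)**2 + S = (-3)**2 + S = 9 + S)
-10*F(R, 0) = -10*(9 + 0) = -10*9 = -90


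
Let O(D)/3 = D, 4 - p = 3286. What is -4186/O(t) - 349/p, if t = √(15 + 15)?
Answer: 349/3282 - 2093*√30/45 ≈ -254.65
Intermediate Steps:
p = -3282 (p = 4 - 1*3286 = 4 - 3286 = -3282)
t = √30 ≈ 5.4772
O(D) = 3*D
-4186/O(t) - 349/p = -4186*√30/90 - 349/(-3282) = -2093*√30/45 - 349*(-1/3282) = -2093*√30/45 + 349/3282 = 349/3282 - 2093*√30/45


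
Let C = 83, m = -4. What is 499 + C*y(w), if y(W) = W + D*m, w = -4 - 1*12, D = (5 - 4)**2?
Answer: -1161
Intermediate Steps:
D = 1 (D = 1**2 = 1)
w = -16 (w = -4 - 12 = -16)
y(W) = -4 + W (y(W) = W + 1*(-4) = W - 4 = -4 + W)
499 + C*y(w) = 499 + 83*(-4 - 16) = 499 + 83*(-20) = 499 - 1660 = -1161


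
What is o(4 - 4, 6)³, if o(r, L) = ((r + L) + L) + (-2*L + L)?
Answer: 216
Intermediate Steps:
o(r, L) = L + r (o(r, L) = ((L + r) + L) - L = (r + 2*L) - L = L + r)
o(4 - 4, 6)³ = (6 + (4 - 4))³ = (6 + 0)³ = 6³ = 216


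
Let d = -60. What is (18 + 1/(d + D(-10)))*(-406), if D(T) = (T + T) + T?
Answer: -328657/45 ≈ -7303.5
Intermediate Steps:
D(T) = 3*T (D(T) = 2*T + T = 3*T)
(18 + 1/(d + D(-10)))*(-406) = (18 + 1/(-60 + 3*(-10)))*(-406) = (18 + 1/(-60 - 30))*(-406) = (18 + 1/(-90))*(-406) = (18 - 1/90)*(-406) = (1619/90)*(-406) = -328657/45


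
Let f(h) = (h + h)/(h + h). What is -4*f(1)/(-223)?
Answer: 4/223 ≈ 0.017937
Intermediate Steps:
f(h) = 1 (f(h) = (2*h)/((2*h)) = (2*h)*(1/(2*h)) = 1)
-4*f(1)/(-223) = -4*1/(-223) = -4*(-1/223) = 4/223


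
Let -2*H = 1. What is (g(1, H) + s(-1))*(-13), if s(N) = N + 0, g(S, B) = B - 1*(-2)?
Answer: -13/2 ≈ -6.5000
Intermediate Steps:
H = -½ (H = -½*1 = -½ ≈ -0.50000)
g(S, B) = 2 + B (g(S, B) = B + 2 = 2 + B)
s(N) = N
(g(1, H) + s(-1))*(-13) = ((2 - ½) - 1)*(-13) = (3/2 - 1)*(-13) = (½)*(-13) = -13/2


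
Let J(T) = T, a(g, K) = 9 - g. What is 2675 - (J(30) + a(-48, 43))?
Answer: 2588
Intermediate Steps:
2675 - (J(30) + a(-48, 43)) = 2675 - (30 + (9 - 1*(-48))) = 2675 - (30 + (9 + 48)) = 2675 - (30 + 57) = 2675 - 1*87 = 2675 - 87 = 2588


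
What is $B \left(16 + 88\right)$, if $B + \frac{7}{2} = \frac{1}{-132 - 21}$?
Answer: $- \frac{55796}{153} \approx -364.68$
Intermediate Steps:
$B = - \frac{1073}{306}$ ($B = - \frac{7}{2} + \frac{1}{-132 - 21} = - \frac{7}{2} + \frac{1}{-153} = - \frac{7}{2} - \frac{1}{153} = - \frac{1073}{306} \approx -3.5065$)
$B \left(16 + 88\right) = - \frac{1073 \left(16 + 88\right)}{306} = \left(- \frac{1073}{306}\right) 104 = - \frac{55796}{153}$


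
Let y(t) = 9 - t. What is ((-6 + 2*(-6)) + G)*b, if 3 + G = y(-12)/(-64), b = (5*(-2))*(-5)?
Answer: -34125/32 ≈ -1066.4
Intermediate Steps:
b = 50 (b = -10*(-5) = 50)
G = -213/64 (G = -3 + (9 - 1*(-12))/(-64) = -3 + (9 + 12)*(-1/64) = -3 + 21*(-1/64) = -3 - 21/64 = -213/64 ≈ -3.3281)
((-6 + 2*(-6)) + G)*b = ((-6 + 2*(-6)) - 213/64)*50 = ((-6 - 12) - 213/64)*50 = (-18 - 213/64)*50 = -1365/64*50 = -34125/32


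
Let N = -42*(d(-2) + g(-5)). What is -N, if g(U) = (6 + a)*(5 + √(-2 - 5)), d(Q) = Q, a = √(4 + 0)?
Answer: 1596 + 336*I*√7 ≈ 1596.0 + 888.97*I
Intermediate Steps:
a = 2 (a = √4 = 2)
g(U) = 40 + 8*I*√7 (g(U) = (6 + 2)*(5 + √(-2 - 5)) = 8*(5 + √(-7)) = 8*(5 + I*√7) = 40 + 8*I*√7)
N = -1596 - 336*I*√7 (N = -42*(-2 + (40 + 8*I*√7)) = -42*(38 + 8*I*√7) = -1596 - 336*I*√7 ≈ -1596.0 - 888.97*I)
-N = -(-1596 - 336*I*√7) = 1596 + 336*I*√7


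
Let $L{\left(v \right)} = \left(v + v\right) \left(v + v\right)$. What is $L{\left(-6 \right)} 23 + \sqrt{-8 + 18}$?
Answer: $3312 + \sqrt{10} \approx 3315.2$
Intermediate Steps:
$L{\left(v \right)} = 4 v^{2}$ ($L{\left(v \right)} = 2 v 2 v = 4 v^{2}$)
$L{\left(-6 \right)} 23 + \sqrt{-8 + 18} = 4 \left(-6\right)^{2} \cdot 23 + \sqrt{-8 + 18} = 4 \cdot 36 \cdot 23 + \sqrt{10} = 144 \cdot 23 + \sqrt{10} = 3312 + \sqrt{10}$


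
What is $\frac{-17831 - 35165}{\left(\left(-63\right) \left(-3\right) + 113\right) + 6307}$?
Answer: $- \frac{52996}{6609} \approx -8.0188$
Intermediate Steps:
$\frac{-17831 - 35165}{\left(\left(-63\right) \left(-3\right) + 113\right) + 6307} = - \frac{52996}{\left(189 + 113\right) + 6307} = - \frac{52996}{302 + 6307} = - \frac{52996}{6609}$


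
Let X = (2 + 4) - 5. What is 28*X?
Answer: 28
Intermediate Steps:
X = 1 (X = 6 - 5 = 1)
28*X = 28*1 = 28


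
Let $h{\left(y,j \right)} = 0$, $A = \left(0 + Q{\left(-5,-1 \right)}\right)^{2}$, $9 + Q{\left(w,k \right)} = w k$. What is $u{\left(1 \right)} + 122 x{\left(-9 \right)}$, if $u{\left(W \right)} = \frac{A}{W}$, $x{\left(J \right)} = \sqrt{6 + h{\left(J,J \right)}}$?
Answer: $16 + 122 \sqrt{6} \approx 314.84$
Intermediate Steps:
$Q{\left(w,k \right)} = -9 + k w$ ($Q{\left(w,k \right)} = -9 + w k = -9 + k w$)
$A = 16$ ($A = \left(0 - 4\right)^{2} = \left(-4\right)^{2} = 16$)
$x{\left(J \right)} = \sqrt{6}$ ($x{\left(J \right)} = \sqrt{6 + 0} = \sqrt{6}$)
$u{\left(W \right)} = \frac{16}{W}$
$u{\left(1 \right)} + 122 x{\left(-9 \right)} = \frac{16}{1} + 122 \sqrt{6} = 16 \cdot 1 + 122 \sqrt{6} = 16 + 122 \sqrt{6}$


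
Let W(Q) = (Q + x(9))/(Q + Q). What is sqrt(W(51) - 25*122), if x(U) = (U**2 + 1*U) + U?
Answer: 5*I*sqrt(35241)/17 ≈ 55.214*I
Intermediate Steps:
x(U) = U**2 + 2*U (x(U) = (U**2 + U) + U = (U + U**2) + U = U**2 + 2*U)
W(Q) = (99 + Q)/(2*Q) (W(Q) = (Q + 9*(2 + 9))/(Q + Q) = (Q + 9*11)/((2*Q)) = (Q + 99)*(1/(2*Q)) = (99 + Q)*(1/(2*Q)) = (99 + Q)/(2*Q))
sqrt(W(51) - 25*122) = sqrt((1/2)*(99 + 51)/51 - 25*122) = sqrt((1/2)*(1/51)*150 - 3050) = sqrt(25/17 - 3050) = sqrt(-51825/17) = 5*I*sqrt(35241)/17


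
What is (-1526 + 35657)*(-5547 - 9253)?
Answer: -505138800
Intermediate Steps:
(-1526 + 35657)*(-5547 - 9253) = 34131*(-14800) = -505138800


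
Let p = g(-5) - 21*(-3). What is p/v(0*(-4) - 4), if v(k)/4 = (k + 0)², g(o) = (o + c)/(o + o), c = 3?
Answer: 79/80 ≈ 0.98750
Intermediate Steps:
g(o) = (3 + o)/(2*o) (g(o) = (o + 3)/(o + o) = (3 + o)/((2*o)) = (3 + o)*(1/(2*o)) = (3 + o)/(2*o))
v(k) = 4*k² (v(k) = 4*(k + 0)² = 4*k²)
p = 316/5 (p = (½)*(3 - 5)/(-5) - 21*(-3) = (½)*(-⅕)*(-2) + 63 = ⅕ + 63 = 316/5 ≈ 63.200)
p/v(0*(-4) - 4) = 316/(5*((4*(0*(-4) - 4)²))) = 316/(5*((4*(0 - 4)²))) = 316/(5*((4*(-4)²))) = 316/(5*((4*16))) = (316/5)/64 = (316/5)*(1/64) = 79/80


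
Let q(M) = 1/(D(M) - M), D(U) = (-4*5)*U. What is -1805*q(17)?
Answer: 1805/357 ≈ 5.0560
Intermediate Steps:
D(U) = -20*U
q(M) = -1/(21*M) (q(M) = 1/(-20*M - M) = 1/(-21*M) = -1/(21*M))
-1805*q(17) = -(-1805)/(21*17) = -1805*(-1/357) = 1805/357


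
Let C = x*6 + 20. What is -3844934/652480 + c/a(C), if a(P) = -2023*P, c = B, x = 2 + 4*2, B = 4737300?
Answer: -23207860141/659983520 ≈ -35.164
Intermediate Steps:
x = 10 (x = 2 + 8 = 10)
c = 4737300
C = 80 (C = 10*6 + 20 = 60 + 20 = 80)
-3844934/652480 + c/a(C) = -3844934/652480 + 4737300/((-2023*80)) = -3844934*1/652480 + 4737300/(-161840) = -1922467/326240 + 4737300*(-1/161840) = -1922467/326240 - 236865/8092 = -23207860141/659983520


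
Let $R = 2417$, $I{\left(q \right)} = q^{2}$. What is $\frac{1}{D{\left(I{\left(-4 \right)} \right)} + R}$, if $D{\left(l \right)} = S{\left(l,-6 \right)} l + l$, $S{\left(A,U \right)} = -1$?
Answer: $\frac{1}{2417} \approx 0.00041374$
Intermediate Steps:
$D{\left(l \right)} = 0$ ($D{\left(l \right)} = - l + l = 0$)
$\frac{1}{D{\left(I{\left(-4 \right)} \right)} + R} = \frac{1}{0 + 2417} = \frac{1}{2417}$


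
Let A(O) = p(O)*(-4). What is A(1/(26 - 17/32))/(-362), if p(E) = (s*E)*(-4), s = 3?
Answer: -768/147515 ≈ -0.0052062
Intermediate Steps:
p(E) = -12*E (p(E) = (3*E)*(-4) = -12*E)
A(O) = 48*O (A(O) = -12*O*(-4) = 48*O)
A(1/(26 - 17/32))/(-362) = (48/(26 - 17/32))/(-362) = (48/(26 - 17*1/32))*(-1/362) = (48/(26 - 17/32))*(-1/362) = (48/(815/32))*(-1/362) = (48*(32/815))*(-1/362) = (1536/815)*(-1/362) = -768/147515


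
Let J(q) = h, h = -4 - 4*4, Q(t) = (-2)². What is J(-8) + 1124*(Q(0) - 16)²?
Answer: 161836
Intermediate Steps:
Q(t) = 4
h = -20 (h = -4 - 16 = -20)
J(q) = -20
J(-8) + 1124*(Q(0) - 16)² = -20 + 1124*(4 - 16)² = -20 + 1124*(-12)² = -20 + 1124*144 = -20 + 161856 = 161836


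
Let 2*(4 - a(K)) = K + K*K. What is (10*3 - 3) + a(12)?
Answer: -47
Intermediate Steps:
a(K) = 4 - K/2 - K²/2 (a(K) = 4 - (K + K*K)/2 = 4 - (K + K²)/2 = 4 + (-K/2 - K²/2) = 4 - K/2 - K²/2)
(10*3 - 3) + a(12) = (10*3 - 3) + (4 - ½*12 - ½*12²) = (30 - 3) + (4 - 6 - ½*144) = 27 + (4 - 6 - 72) = 27 - 74 = -47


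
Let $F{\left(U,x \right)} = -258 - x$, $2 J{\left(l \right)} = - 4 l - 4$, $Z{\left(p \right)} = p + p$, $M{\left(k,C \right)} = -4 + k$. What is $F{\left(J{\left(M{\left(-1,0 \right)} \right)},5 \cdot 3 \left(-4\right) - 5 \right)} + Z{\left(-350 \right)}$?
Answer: $-893$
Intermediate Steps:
$Z{\left(p \right)} = 2 p$
$J{\left(l \right)} = -2 - 2 l$ ($J{\left(l \right)} = \frac{- 4 l - 4}{2} = \frac{-4 - 4 l}{2} = -2 - 2 l$)
$F{\left(J{\left(M{\left(-1,0 \right)} \right)},5 \cdot 3 \left(-4\right) - 5 \right)} + Z{\left(-350 \right)} = \left(-258 - \left(5 \cdot 3 \left(-4\right) - 5\right)\right) + 2 \left(-350\right) = \left(-258 - \left(15 \left(-4\right) - 5\right)\right) - 700 = \left(-258 - \left(-60 - 5\right)\right) - 700 = \left(-258 - -65\right) - 700 = \left(-258 + 65\right) - 700 = -193 - 700 = -893$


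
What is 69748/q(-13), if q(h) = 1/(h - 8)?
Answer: -1464708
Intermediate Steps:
q(h) = 1/(-8 + h)
69748/q(-13) = 69748/(1/(-8 - 13)) = 69748/(1/(-21)) = 69748/(-1/21) = 69748*(-21) = -1464708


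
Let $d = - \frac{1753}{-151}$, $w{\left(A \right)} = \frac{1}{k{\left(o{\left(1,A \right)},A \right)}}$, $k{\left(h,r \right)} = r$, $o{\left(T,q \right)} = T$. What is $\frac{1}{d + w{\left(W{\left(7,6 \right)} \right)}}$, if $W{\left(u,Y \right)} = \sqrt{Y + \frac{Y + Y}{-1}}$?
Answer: $\frac{1588218}{18460855} + \frac{22801 i \sqrt{6}}{18460855} \approx 0.086032 + 0.0030254 i$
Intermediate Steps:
$W{\left(u,Y \right)} = \sqrt{- Y}$ ($W{\left(u,Y \right)} = \sqrt{Y + 2 Y \left(-1\right)} = \sqrt{Y - 2 Y} = \sqrt{- Y}$)
$w{\left(A \right)} = \frac{1}{A}$
$d = \frac{1753}{151}$ ($d = \left(-1753\right) \left(- \frac{1}{151}\right) = \frac{1753}{151} \approx 11.609$)
$\frac{1}{d + w{\left(W{\left(7,6 \right)} \right)}} = \frac{1}{\frac{1753}{151} + \frac{1}{\sqrt{\left(-1\right) 6}}} = \frac{1}{\frac{1753}{151} + \frac{1}{\sqrt{-6}}} = \frac{1}{\frac{1753}{151} + \frac{1}{i \sqrt{6}}} = \frac{1}{\frac{1753}{151} - \frac{i \sqrt{6}}{6}}$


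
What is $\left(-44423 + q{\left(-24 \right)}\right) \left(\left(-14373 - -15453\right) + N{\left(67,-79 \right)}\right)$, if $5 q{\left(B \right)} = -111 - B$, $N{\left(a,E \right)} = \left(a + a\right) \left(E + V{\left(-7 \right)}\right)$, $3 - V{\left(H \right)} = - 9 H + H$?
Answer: $\frac{3690330816}{5} \approx 7.3807 \cdot 10^{8}$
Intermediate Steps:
$V{\left(H \right)} = 3 + 8 H$ ($V{\left(H \right)} = 3 - \left(- 9 H + H\right) = 3 - - 8 H = 3 + 8 H$)
$N{\left(a,E \right)} = 2 a \left(-53 + E\right)$ ($N{\left(a,E \right)} = \left(a + a\right) \left(E + \left(3 + 8 \left(-7\right)\right)\right) = 2 a \left(E + \left(3 - 56\right)\right) = 2 a \left(E - 53\right) = 2 a \left(-53 + E\right)$)
$q{\left(B \right)} = - \frac{111}{5} - \frac{B}{5}$ ($q{\left(B \right)} = \frac{-111 - B}{5} = - \frac{111}{5} - \frac{B}{5}$)
$\left(-44423 + q{\left(-24 \right)}\right) \left(\left(-14373 - -15453\right) + N{\left(67,-79 \right)}\right) = \left(-44423 - \frac{87}{5}\right) \left(\left(-14373 - -15453\right) + 2 \cdot 67 \left(-53 - 79\right)\right) = \left(-44423 + \left(- \frac{111}{5} + \frac{24}{5}\right)\right) \left(\left(-14373 + 15453\right) + 2 \cdot 67 \left(-132\right)\right) = \left(-44423 - \frac{87}{5}\right) \left(1080 - 17688\right) = \left(- \frac{222202}{5}\right) \left(-16608\right) = \frac{3690330816}{5}$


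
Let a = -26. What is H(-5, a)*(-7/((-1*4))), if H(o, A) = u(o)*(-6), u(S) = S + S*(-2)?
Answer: -105/2 ≈ -52.500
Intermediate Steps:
u(S) = -S (u(S) = S - 2*S = -S)
H(o, A) = 6*o (H(o, A) = -o*(-6) = 6*o)
H(-5, a)*(-7/((-1*4))) = (6*(-5))*(-7/((-1*4))) = -(-210)/(-4) = -(-210)*(-1)/4 = -30*7/4 = -105/2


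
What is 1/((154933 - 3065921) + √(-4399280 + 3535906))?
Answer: -1455494/4236925999759 - 137*I*√46/8473851999518 ≈ -3.4353e-7 - 1.0965e-10*I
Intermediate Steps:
1/((154933 - 3065921) + √(-4399280 + 3535906)) = 1/(-2910988 + √(-863374)) = 1/(-2910988 + 137*I*√46)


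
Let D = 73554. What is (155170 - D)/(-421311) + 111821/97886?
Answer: 2301314915/2425908738 ≈ 0.94864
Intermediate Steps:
(155170 - D)/(-421311) + 111821/97886 = (155170 - 1*73554)/(-421311) + 111821/97886 = (155170 - 73554)*(-1/421311) + 111821*(1/97886) = 81616*(-1/421311) + 111821/97886 = -81616/421311 + 111821/97886 = 2301314915/2425908738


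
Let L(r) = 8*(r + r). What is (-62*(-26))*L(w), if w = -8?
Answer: -206336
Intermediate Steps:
L(r) = 16*r (L(r) = 8*(2*r) = 16*r)
(-62*(-26))*L(w) = (-62*(-26))*(16*(-8)) = 1612*(-128) = -206336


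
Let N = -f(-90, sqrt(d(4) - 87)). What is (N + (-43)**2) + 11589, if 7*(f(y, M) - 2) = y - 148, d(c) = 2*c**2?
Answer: 13470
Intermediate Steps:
f(y, M) = -134/7 + y/7 (f(y, M) = 2 + (y - 148)/7 = 2 + (-148 + y)/7 = 2 + (-148/7 + y/7) = -134/7 + y/7)
N = 32 (N = -(-134/7 + (1/7)*(-90)) = -(-134/7 - 90/7) = -1*(-32) = 32)
(N + (-43)**2) + 11589 = (32 + (-43)**2) + 11589 = (32 + 1849) + 11589 = 1881 + 11589 = 13470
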